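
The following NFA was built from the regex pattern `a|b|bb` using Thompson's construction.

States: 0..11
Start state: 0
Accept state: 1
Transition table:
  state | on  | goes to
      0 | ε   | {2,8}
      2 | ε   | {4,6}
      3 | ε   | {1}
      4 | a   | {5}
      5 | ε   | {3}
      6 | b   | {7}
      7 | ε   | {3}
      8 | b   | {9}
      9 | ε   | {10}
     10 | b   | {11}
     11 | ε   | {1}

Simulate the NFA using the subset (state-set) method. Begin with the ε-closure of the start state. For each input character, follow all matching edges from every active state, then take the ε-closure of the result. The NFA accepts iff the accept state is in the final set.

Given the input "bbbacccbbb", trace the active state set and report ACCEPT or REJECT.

initial (ε-close {0}): {0,2,4,6,8}
'b' @ 1: {1,3,7,9,10}  ✓accept
'b' @ 2: {1,11}  ✓accept
'b' @ 3: {}  — no active states
rest 'acccbbb' ignored (set empty)
after full input: {}  (accept=1 not in)

Answer: REJECT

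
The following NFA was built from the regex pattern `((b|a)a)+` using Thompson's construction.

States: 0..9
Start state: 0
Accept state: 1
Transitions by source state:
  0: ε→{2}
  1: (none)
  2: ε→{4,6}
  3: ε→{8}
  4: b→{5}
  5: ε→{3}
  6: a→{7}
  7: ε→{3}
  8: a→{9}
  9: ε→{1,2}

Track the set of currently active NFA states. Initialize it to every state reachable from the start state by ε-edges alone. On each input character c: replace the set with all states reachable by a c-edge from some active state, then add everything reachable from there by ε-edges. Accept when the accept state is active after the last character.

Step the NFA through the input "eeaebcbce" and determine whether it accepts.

start: ε-closure({0}) = {0,2,4,6}
'e' @ 1: {}  — dead — no transitions
rest 'eaebcbce' ignored (set empty)
after full input: {}  (accept=1 not in)

Answer: REJECT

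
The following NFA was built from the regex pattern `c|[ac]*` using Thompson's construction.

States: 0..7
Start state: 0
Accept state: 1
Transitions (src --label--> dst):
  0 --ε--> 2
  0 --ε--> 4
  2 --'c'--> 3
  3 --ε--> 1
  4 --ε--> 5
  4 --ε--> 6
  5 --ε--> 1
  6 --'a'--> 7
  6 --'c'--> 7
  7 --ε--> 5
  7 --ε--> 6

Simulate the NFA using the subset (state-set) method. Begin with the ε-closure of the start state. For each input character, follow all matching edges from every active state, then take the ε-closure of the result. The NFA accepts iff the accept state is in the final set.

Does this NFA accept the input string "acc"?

start: ε-closure({0}) = {0,1,2,4,5,6}
'a' @ 1: {1,5,6,7}  [accepting]
'c' @ 2: {1,5,6,7}  [accepting]
'c' @ 3: {1,5,6,7}  [accepting]
final: {1,5,6,7}; accept 1 in set

Answer: ACCEPT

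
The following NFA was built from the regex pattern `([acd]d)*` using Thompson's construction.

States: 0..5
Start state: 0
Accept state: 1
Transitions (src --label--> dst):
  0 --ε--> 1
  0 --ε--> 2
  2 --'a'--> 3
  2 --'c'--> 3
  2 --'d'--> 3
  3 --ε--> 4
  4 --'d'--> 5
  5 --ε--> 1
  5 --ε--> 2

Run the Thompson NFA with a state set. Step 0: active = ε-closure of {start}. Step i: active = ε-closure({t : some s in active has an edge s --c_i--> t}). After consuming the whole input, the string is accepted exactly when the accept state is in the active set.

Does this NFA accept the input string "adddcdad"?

S₀ = ε-closure({0}) = {0,1,2}
'a' @ 1: {3,4}
'd' @ 2: {1,2,5}  [accepting]
'd' @ 3: {3,4}
'd' @ 4: {1,2,5}  [accepting]
'c' @ 5: {3,4}
'd' @ 6: {1,2,5}  [accepting]
'a' @ 7: {3,4}
'd' @ 8: {1,2,5}  [accepting]
after full input: {1,2,5}  (accept=1 in)

Answer: ACCEPT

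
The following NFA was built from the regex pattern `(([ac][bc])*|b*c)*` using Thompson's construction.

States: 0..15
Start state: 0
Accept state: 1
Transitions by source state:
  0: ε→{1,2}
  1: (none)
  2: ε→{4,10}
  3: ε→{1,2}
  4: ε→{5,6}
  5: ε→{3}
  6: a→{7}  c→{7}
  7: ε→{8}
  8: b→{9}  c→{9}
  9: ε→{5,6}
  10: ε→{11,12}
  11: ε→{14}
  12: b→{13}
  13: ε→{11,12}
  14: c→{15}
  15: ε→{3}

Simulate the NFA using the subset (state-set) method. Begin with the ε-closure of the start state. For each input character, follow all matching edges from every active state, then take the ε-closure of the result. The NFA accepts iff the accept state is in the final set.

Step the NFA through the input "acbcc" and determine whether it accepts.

Answer: ACCEPT

Trace:
S₀ = ε-closure({0}) = {0,1,2,3,4,5,6,10,11,12,14}
'a' @ 1: {7,8}
'c' @ 2: {1,2,3,4,5,6,9,10,11,12,14}  (accept∈set)
'b' @ 3: {11,12,13,14}
'c' @ 4: {1,2,3,4,5,6,10,11,12,14,15}  (accept∈set)
'c' @ 5: {1,2,3,4,5,6,7,8,10,11,12,14,15}  (accept∈set)
end set {1,2,3,4,5,6,7,8,10,11,12,14,15} — state 1 in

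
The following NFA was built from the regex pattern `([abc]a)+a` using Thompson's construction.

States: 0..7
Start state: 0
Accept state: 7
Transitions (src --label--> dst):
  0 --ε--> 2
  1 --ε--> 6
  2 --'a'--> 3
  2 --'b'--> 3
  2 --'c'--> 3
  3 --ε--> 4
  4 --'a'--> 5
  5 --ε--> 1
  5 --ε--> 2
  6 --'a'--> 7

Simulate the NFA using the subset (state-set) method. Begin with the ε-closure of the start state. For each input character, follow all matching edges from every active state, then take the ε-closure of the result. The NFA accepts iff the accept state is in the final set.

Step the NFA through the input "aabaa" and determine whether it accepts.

S₀ = ε-closure({0}) = {0,2}
'a' @ 1: {3,4}
'a' @ 2: {1,2,5,6}
'b' @ 3: {3,4}
'a' @ 4: {1,2,5,6}
'a' @ 5: {3,4,7}  (accept∈set)
after full input: {3,4,7}  (accept=7 in)

Answer: ACCEPT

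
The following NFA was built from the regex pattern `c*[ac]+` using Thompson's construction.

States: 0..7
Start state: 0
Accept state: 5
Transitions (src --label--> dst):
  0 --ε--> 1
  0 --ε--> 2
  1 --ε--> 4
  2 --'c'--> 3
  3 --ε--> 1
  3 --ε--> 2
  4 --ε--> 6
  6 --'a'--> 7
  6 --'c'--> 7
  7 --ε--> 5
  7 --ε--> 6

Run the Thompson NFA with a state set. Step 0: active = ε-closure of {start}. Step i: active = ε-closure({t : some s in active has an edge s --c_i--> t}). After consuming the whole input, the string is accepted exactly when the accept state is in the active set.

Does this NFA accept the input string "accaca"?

start: ε-closure({0}) = {0,1,2,4,6}
'a' @ 1: {5,6,7}  (accept∈set)
'c' @ 2: {5,6,7}  (accept∈set)
'c' @ 3: {5,6,7}  (accept∈set)
'a' @ 4: {5,6,7}  (accept∈set)
'c' @ 5: {5,6,7}  (accept∈set)
'a' @ 6: {5,6,7}  (accept∈set)
final: {5,6,7}; accept 5 in set

Answer: ACCEPT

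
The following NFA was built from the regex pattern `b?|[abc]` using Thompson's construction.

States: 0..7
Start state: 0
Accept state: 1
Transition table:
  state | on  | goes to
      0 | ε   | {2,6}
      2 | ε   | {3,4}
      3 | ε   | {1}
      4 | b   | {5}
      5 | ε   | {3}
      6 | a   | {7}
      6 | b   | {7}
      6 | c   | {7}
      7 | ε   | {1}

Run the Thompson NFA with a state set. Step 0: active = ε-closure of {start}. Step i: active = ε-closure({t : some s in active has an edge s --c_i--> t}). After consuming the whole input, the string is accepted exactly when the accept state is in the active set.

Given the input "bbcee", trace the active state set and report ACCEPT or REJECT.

Answer: REJECT

Trace:
start: ε-closure({0}) = {0,1,2,3,4,6}
'b' @ 1: {1,3,5,7}  [accepting]
'b' @ 2: {}  — state set empty
rest 'cee' ignored (set empty)
final: {}; accept 1 not in set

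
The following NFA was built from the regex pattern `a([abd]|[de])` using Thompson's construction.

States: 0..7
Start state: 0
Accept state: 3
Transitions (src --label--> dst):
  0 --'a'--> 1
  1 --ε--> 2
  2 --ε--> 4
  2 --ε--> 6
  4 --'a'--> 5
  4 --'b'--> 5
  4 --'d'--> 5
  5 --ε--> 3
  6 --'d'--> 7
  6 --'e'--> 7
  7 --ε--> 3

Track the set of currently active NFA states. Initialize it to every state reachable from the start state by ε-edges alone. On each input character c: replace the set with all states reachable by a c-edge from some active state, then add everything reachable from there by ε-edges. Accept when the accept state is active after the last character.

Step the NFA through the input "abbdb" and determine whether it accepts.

S₀ = ε-closure({0}) = {0}
'a' @ 1: {1,2,4,6}
'b' @ 2: {3,5}  (accept∈set)
'b' @ 3: {}  — dead — no transitions
rest 'db' ignored (set empty)
final: {}; accept 3 not in set

Answer: REJECT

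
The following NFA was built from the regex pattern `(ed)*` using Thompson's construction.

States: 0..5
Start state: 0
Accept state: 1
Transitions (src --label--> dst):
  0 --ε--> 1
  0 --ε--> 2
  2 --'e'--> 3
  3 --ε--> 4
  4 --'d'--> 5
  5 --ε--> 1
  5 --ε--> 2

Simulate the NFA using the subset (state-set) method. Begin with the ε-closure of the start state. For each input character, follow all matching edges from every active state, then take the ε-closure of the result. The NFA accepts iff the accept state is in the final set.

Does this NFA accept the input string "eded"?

Answer: ACCEPT

Derivation:
S₀ = ε-closure({0}) = {0,1,2}
'e' @ 1: {3,4}
'd' @ 2: {1,2,5}  ✓accept
'e' @ 3: {3,4}
'd' @ 4: {1,2,5}  ✓accept
final: {1,2,5}; accept 1 in set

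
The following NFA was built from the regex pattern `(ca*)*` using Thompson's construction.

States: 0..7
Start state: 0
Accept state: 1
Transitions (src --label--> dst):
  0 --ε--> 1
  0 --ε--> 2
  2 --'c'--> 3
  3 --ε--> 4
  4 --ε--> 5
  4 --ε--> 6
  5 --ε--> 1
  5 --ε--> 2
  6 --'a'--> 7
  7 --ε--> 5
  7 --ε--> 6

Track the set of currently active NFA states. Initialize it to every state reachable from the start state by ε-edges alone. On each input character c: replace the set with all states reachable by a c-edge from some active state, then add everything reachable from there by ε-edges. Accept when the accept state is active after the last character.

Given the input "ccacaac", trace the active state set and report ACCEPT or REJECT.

Answer: ACCEPT

Steps:
start: ε-closure({0}) = {0,1,2}
'c' @ 1: {1,2,3,4,5,6}  ✓accept
'c' @ 2: {1,2,3,4,5,6}  ✓accept
'a' @ 3: {1,2,5,6,7}  ✓accept
'c' @ 4: {1,2,3,4,5,6}  ✓accept
'a' @ 5: {1,2,5,6,7}  ✓accept
'a' @ 6: {1,2,5,6,7}  ✓accept
'c' @ 7: {1,2,3,4,5,6}  ✓accept
after full input: {1,2,3,4,5,6}  (accept=1 in)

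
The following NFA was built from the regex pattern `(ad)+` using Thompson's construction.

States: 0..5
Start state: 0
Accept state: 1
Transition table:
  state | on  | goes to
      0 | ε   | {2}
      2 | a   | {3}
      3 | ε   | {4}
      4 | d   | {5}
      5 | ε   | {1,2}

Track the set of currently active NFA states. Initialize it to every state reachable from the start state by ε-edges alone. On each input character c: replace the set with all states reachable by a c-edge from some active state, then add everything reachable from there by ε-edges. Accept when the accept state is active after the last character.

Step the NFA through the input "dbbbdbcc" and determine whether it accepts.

Answer: REJECT

Trace:
S₀ = ε-closure({0}) = {0,2}
'd' @ 1: {}  — state set empty
rest 'bbbdbcc' ignored (set empty)
end set {} — state 1 not in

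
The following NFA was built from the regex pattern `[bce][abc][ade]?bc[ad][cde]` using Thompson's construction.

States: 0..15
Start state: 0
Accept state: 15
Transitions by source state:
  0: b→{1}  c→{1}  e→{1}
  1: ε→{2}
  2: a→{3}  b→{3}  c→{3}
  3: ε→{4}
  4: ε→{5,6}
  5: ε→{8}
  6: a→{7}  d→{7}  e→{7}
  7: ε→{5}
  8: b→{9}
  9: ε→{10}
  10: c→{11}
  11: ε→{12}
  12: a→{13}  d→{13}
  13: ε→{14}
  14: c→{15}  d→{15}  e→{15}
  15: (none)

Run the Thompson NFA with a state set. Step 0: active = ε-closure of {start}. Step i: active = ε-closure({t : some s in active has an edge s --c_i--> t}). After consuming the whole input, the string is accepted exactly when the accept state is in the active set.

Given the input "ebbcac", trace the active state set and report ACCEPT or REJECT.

Answer: ACCEPT

Trace:
initial (ε-close {0}): {0}
'e' @ 1: {1,2}
'b' @ 2: {3,4,5,6,8}
'b' @ 3: {9,10}
'c' @ 4: {11,12}
'a' @ 5: {13,14}
'c' @ 6: {15}  (accept∈set)
after full input: {15}  (accept=15 in)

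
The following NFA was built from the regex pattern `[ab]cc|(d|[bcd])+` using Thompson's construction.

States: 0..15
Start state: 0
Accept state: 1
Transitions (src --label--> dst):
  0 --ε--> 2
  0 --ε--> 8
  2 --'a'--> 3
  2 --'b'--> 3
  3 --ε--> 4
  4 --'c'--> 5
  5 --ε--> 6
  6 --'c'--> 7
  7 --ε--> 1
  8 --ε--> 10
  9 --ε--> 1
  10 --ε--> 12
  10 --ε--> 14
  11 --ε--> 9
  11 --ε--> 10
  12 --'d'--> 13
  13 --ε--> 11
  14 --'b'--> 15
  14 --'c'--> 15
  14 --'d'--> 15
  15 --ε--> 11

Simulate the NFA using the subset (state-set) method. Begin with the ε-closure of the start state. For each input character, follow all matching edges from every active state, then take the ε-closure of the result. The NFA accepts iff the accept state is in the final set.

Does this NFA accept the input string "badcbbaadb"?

S₀ = ε-closure({0}) = {0,2,8,10,12,14}
'b' @ 1: {1,3,4,9,10,11,12,14,15}  (accept∈set)
'a' @ 2: {}  — no active states
rest 'dcbbaadb' ignored (set empty)
end set {} — state 1 not in

Answer: REJECT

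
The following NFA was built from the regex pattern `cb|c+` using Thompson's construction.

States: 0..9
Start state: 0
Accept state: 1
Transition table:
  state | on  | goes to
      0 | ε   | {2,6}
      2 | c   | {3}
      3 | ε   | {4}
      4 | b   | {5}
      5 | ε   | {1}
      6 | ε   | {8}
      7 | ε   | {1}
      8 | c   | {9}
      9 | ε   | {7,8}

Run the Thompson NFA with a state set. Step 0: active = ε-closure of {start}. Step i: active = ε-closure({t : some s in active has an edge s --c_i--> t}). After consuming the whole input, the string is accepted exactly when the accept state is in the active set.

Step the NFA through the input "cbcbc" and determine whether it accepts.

Answer: REJECT

Steps:
start: ε-closure({0}) = {0,2,6,8}
'c' @ 1: {1,3,4,7,8,9}  [accepting]
'b' @ 2: {1,5}  [accepting]
'c' @ 3: {}  — state set empty
rest 'bc' ignored (set empty)
after full input: {}  (accept=1 not in)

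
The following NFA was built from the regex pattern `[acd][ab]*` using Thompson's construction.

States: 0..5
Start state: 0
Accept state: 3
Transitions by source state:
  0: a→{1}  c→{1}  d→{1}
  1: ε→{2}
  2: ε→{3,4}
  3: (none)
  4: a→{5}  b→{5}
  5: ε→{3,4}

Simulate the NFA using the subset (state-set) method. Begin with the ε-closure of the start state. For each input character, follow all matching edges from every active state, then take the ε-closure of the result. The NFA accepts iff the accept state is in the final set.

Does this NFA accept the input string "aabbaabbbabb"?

Answer: ACCEPT

Derivation:
S₀ = ε-closure({0}) = {0}
'a' @ 1: {1,2,3,4}  [accepting]
'a' @ 2: {3,4,5}  [accepting]
'b' @ 3: {3,4,5}  [accepting]
'b' @ 4: {3,4,5}  [accepting]
'a' @ 5: {3,4,5}  [accepting]
'a' @ 6: {3,4,5}  [accepting]
'b' @ 7: {3,4,5}  [accepting]
'b' @ 8: {3,4,5}  [accepting]
'b' @ 9: {3,4,5}  [accepting]
'a' @ 10: {3,4,5}  [accepting]
'b' @ 11: {3,4,5}  [accepting]
'b' @ 12: {3,4,5}  [accepting]
final: {3,4,5}; accept 3 in set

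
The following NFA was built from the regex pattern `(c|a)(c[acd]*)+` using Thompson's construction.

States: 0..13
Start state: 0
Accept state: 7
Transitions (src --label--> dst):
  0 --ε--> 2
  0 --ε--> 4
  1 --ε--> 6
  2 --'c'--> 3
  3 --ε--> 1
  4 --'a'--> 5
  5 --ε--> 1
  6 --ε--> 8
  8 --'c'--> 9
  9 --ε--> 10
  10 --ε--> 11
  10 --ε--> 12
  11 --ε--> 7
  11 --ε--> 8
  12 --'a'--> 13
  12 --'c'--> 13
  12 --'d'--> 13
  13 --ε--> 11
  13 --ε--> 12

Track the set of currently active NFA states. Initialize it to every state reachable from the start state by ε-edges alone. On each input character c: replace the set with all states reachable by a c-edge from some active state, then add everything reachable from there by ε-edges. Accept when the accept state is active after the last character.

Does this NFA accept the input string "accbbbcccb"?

start: ε-closure({0}) = {0,2,4}
'a' @ 1: {1,5,6,8}
'c' @ 2: {7,8,9,10,11,12}  (accept∈set)
'c' @ 3: {7,8,9,10,11,12,13}  (accept∈set)
'b' @ 4: {}  — state set empty
rest 'bbcccb' ignored (set empty)
end set {} — state 7 not in

Answer: REJECT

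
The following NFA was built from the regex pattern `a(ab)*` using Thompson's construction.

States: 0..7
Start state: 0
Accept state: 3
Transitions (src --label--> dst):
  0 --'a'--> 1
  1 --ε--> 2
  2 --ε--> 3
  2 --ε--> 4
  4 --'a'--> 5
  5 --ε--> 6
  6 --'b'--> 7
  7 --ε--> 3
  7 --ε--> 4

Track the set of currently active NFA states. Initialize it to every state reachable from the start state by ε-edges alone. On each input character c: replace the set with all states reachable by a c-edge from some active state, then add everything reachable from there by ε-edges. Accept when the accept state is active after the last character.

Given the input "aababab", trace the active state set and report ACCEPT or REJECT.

Answer: ACCEPT

Trace:
start: ε-closure({0}) = {0}
'a' @ 1: {1,2,3,4}  (accept∈set)
'a' @ 2: {5,6}
'b' @ 3: {3,4,7}  (accept∈set)
'a' @ 4: {5,6}
'b' @ 5: {3,4,7}  (accept∈set)
'a' @ 6: {5,6}
'b' @ 7: {3,4,7}  (accept∈set)
after full input: {3,4,7}  (accept=3 in)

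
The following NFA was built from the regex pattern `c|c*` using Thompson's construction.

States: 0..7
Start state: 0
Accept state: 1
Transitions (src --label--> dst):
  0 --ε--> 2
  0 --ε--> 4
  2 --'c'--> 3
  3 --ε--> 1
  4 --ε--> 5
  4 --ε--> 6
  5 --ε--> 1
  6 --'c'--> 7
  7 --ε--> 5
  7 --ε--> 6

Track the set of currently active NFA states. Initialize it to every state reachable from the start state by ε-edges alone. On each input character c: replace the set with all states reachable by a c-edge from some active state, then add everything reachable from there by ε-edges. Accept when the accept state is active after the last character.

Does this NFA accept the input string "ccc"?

initial (ε-close {0}): {0,1,2,4,5,6}
'c' @ 1: {1,3,5,6,7}  [accepting]
'c' @ 2: {1,5,6,7}  [accepting]
'c' @ 3: {1,5,6,7}  [accepting]
final: {1,5,6,7}; accept 1 in set

Answer: ACCEPT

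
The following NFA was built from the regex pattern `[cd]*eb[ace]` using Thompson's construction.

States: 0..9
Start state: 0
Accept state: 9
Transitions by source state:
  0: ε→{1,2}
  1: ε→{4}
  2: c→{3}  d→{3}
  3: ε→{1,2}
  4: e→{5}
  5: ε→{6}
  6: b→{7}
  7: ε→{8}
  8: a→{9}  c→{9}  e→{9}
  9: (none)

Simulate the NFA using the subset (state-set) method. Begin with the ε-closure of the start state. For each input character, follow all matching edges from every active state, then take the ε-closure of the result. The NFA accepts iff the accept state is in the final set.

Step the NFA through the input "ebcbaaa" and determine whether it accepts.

Answer: REJECT

Trace:
S₀ = ε-closure({0}) = {0,1,2,4}
'e' @ 1: {5,6}
'b' @ 2: {7,8}
'c' @ 3: {9}  (accept∈set)
'b' @ 4: {}  — no active states
rest 'aaa' ignored (set empty)
after full input: {}  (accept=9 not in)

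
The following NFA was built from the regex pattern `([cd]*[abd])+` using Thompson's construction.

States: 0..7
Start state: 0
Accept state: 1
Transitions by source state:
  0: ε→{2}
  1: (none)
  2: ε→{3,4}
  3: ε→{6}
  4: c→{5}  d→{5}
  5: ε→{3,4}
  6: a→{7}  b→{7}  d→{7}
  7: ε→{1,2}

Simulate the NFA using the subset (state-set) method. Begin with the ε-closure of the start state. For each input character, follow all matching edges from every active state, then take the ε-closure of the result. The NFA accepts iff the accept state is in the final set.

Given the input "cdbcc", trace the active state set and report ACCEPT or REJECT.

Answer: REJECT

Steps:
start: ε-closure({0}) = {0,2,3,4,6}
'c' @ 1: {3,4,5,6}
'd' @ 2: {1,2,3,4,5,6,7}  [accepting]
'b' @ 3: {1,2,3,4,6,7}  [accepting]
'c' @ 4: {3,4,5,6}
'c' @ 5: {3,4,5,6}
final: {3,4,5,6}; accept 1 not in set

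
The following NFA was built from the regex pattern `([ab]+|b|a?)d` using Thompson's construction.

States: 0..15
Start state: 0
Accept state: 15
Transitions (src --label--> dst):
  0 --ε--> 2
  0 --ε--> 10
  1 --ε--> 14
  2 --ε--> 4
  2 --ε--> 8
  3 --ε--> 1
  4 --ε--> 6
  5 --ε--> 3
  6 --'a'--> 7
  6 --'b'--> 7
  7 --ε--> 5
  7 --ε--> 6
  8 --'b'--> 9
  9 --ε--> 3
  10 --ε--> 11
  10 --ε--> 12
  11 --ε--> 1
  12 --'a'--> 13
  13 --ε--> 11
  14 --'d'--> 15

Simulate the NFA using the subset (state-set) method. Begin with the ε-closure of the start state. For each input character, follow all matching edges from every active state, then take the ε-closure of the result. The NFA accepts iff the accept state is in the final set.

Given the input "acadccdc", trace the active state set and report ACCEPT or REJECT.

Answer: REJECT

Derivation:
start: ε-closure({0}) = {0,1,2,4,6,8,10,11,12,14}
'a' @ 1: {1,3,5,6,7,11,13,14}
'c' @ 2: {}  — dead — no transitions
rest 'adccdc' ignored (set empty)
final: {}; accept 15 not in set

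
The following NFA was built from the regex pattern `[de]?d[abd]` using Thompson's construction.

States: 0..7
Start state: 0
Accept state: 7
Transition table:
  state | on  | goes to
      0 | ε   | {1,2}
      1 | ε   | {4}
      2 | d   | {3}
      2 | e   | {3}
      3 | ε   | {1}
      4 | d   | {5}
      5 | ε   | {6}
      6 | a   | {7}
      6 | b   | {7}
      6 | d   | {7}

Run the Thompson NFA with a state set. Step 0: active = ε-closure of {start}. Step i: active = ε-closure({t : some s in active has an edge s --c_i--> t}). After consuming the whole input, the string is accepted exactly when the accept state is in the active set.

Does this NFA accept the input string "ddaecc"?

Answer: REJECT

Derivation:
start: ε-closure({0}) = {0,1,2,4}
'd' @ 1: {1,3,4,5,6}
'd' @ 2: {5,6,7}  (accept∈set)
'a' @ 3: {7}  (accept∈set)
'e' @ 4: {}  — dead — no transitions
rest 'cc' ignored (set empty)
final: {}; accept 7 not in set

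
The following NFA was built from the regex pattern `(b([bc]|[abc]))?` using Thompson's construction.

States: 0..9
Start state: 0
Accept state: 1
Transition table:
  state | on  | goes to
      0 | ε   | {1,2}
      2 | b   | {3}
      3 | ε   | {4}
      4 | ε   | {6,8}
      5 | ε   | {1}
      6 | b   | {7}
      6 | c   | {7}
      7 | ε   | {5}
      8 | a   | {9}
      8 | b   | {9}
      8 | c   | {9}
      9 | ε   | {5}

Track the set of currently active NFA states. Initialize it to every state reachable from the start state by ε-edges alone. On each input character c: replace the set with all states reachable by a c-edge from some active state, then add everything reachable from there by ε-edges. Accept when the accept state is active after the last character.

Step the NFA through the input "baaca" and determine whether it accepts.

Answer: REJECT

Derivation:
initial (ε-close {0}): {0,1,2}
'b' @ 1: {3,4,6,8}
'a' @ 2: {1,5,9}  [accepting]
'a' @ 3: {}  — no active states
rest 'ca' ignored (set empty)
after full input: {}  (accept=1 not in)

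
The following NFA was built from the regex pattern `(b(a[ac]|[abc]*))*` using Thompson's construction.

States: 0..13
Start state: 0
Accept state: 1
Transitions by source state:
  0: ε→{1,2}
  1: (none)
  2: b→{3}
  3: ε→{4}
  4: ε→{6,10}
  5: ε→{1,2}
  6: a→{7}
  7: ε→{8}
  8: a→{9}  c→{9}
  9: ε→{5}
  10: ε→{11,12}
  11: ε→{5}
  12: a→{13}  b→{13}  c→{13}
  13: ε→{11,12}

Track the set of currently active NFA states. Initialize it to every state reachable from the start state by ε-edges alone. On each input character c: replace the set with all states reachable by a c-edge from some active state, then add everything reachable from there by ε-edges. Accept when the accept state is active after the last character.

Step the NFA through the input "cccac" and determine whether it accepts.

Answer: REJECT

Trace:
S₀ = ε-closure({0}) = {0,1,2}
'c' @ 1: {}  — dead — no transitions
rest 'ccac' ignored (set empty)
end set {} — state 1 not in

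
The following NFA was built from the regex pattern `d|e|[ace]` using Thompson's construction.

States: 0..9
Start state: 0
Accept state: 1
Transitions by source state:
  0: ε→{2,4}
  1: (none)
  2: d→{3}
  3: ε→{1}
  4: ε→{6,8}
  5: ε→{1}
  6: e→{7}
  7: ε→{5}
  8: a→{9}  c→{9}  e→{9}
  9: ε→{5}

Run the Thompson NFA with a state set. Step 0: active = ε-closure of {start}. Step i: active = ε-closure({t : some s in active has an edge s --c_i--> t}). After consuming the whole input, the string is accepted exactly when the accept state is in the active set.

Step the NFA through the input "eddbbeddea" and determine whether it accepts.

Answer: REJECT

Steps:
start: ε-closure({0}) = {0,2,4,6,8}
'e' @ 1: {1,5,7,9}  (accept∈set)
'd' @ 2: {}  — state set empty
rest 'dbbeddea' ignored (set empty)
after full input: {}  (accept=1 not in)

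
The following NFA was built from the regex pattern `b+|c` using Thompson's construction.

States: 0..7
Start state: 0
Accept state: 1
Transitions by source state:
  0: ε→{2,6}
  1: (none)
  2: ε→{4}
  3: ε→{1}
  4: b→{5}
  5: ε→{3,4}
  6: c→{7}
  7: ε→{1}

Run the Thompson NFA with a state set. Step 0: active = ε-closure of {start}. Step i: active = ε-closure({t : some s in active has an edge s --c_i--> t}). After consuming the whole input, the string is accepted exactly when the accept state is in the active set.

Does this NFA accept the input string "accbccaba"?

Answer: REJECT

Trace:
S₀ = ε-closure({0}) = {0,2,4,6}
'a' @ 1: {}  — dead — no transitions
rest 'ccbccaba' ignored (set empty)
after full input: {}  (accept=1 not in)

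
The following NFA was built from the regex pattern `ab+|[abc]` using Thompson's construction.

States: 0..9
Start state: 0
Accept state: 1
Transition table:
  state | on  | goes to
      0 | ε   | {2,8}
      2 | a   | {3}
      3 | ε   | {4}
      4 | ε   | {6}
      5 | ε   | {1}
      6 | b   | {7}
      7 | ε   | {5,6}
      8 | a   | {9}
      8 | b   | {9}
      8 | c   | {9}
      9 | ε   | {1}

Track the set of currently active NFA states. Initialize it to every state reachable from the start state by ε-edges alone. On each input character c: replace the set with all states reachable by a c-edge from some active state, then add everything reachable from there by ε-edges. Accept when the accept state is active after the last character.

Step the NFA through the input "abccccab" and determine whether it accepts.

Answer: REJECT

Trace:
initial (ε-close {0}): {0,2,8}
'a' @ 1: {1,3,4,6,9}  [accepting]
'b' @ 2: {1,5,6,7}  [accepting]
'c' @ 3: {}  — dead — no transitions
rest 'cccab' ignored (set empty)
end set {} — state 1 not in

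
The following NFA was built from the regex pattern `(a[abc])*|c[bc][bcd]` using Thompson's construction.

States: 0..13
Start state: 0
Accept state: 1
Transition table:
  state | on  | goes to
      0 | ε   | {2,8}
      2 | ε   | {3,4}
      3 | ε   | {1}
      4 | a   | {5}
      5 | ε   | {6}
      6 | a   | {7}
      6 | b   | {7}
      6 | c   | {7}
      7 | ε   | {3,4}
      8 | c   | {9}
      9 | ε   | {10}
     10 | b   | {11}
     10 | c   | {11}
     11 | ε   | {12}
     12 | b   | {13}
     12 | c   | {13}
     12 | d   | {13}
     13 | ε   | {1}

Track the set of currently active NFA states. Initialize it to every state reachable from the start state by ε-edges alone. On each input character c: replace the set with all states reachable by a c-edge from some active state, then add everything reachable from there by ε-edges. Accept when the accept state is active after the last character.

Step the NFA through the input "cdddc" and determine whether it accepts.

Answer: REJECT

Steps:
start: ε-closure({0}) = {0,1,2,3,4,8}
'c' @ 1: {9,10}
'd' @ 2: {}  — no active states
rest 'ddc' ignored (set empty)
after full input: {}  (accept=1 not in)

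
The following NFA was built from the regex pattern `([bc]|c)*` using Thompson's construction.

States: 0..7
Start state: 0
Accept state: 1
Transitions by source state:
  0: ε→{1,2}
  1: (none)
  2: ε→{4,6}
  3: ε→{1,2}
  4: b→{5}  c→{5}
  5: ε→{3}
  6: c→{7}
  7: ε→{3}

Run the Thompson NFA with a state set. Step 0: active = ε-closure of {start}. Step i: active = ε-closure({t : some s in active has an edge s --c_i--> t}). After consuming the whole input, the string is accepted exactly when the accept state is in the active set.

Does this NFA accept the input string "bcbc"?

Answer: ACCEPT

Steps:
start: ε-closure({0}) = {0,1,2,4,6}
'b' @ 1: {1,2,3,4,5,6}  (accept∈set)
'c' @ 2: {1,2,3,4,5,6,7}  (accept∈set)
'b' @ 3: {1,2,3,4,5,6}  (accept∈set)
'c' @ 4: {1,2,3,4,5,6,7}  (accept∈set)
end set {1,2,3,4,5,6,7} — state 1 in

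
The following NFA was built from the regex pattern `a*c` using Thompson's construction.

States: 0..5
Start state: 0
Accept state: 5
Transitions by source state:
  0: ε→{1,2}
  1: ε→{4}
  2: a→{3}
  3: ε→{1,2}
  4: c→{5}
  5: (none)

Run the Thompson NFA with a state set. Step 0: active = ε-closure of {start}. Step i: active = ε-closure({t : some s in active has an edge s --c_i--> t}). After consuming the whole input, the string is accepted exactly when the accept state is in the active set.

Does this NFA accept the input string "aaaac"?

Answer: ACCEPT

Derivation:
S₀ = ε-closure({0}) = {0,1,2,4}
'a' @ 1: {1,2,3,4}
'a' @ 2: {1,2,3,4}
'a' @ 3: {1,2,3,4}
'a' @ 4: {1,2,3,4}
'c' @ 5: {5}  ✓accept
end set {5} — state 5 in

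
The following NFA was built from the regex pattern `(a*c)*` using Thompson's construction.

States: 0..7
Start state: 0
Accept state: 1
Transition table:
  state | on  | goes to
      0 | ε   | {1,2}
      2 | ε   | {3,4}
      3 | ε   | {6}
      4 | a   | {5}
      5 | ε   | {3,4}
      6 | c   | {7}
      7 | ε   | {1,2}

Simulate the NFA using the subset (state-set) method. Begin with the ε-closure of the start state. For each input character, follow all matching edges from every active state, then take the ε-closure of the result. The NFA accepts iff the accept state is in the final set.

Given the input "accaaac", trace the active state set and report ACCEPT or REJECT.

initial (ε-close {0}): {0,1,2,3,4,6}
'a' @ 1: {3,4,5,6}
'c' @ 2: {1,2,3,4,6,7}  (accept∈set)
'c' @ 3: {1,2,3,4,6,7}  (accept∈set)
'a' @ 4: {3,4,5,6}
'a' @ 5: {3,4,5,6}
'a' @ 6: {3,4,5,6}
'c' @ 7: {1,2,3,4,6,7}  (accept∈set)
end set {1,2,3,4,6,7} — state 1 in

Answer: ACCEPT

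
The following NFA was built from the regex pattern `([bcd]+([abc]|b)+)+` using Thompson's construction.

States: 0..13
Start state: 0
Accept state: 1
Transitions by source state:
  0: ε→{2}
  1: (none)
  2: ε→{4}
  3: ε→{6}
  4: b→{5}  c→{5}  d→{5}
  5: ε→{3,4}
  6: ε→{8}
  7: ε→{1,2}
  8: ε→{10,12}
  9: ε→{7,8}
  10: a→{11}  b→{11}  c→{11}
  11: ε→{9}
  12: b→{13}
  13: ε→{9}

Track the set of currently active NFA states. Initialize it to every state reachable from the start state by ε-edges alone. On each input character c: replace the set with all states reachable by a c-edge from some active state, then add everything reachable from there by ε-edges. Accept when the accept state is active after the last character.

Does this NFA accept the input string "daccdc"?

S₀ = ε-closure({0}) = {0,2,4}
'd' @ 1: {3,4,5,6,8,10,12}
'a' @ 2: {1,2,4,7,8,9,10,11,12}  (accept∈set)
'c' @ 3: {1,2,3,4,5,6,7,8,9,10,11,12}  (accept∈set)
'c' @ 4: {1,2,3,4,5,6,7,8,9,10,11,12}  (accept∈set)
'd' @ 5: {3,4,5,6,8,10,12}
'c' @ 6: {1,2,3,4,5,6,7,8,9,10,11,12}  (accept∈set)
final: {1,2,3,4,5,6,7,8,9,10,11,12}; accept 1 in set

Answer: ACCEPT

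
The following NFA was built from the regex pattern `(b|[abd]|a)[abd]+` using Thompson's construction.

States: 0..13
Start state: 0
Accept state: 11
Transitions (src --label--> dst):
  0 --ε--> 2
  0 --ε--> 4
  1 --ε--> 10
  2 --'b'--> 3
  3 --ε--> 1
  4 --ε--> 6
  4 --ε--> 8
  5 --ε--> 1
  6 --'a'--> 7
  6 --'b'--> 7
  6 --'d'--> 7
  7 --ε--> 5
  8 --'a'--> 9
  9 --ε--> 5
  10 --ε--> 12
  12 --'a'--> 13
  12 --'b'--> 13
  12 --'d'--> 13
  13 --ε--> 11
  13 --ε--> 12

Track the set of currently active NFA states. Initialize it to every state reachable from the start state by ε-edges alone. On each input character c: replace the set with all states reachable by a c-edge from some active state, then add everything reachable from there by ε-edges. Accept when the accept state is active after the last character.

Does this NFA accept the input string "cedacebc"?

initial (ε-close {0}): {0,2,4,6,8}
'c' @ 1: {}  — state set empty
rest 'edacebc' ignored (set empty)
end set {} — state 11 not in

Answer: REJECT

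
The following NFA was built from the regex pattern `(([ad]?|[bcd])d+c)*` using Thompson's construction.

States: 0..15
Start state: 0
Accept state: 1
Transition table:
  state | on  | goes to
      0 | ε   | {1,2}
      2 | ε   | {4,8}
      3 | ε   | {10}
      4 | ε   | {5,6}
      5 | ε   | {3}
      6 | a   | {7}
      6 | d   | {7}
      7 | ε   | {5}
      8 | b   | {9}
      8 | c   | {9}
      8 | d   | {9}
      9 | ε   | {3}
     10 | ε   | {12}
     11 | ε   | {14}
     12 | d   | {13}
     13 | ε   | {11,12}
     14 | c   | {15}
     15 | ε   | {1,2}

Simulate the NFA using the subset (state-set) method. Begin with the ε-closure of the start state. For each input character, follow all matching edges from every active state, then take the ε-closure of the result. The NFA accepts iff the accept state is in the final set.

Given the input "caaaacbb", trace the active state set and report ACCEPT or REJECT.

initial (ε-close {0}): {0,1,2,3,4,5,6,8,10,12}
'c' @ 1: {3,9,10,12}
'a' @ 2: {}  — state set empty
rest 'aaacbb' ignored (set empty)
after full input: {}  (accept=1 not in)

Answer: REJECT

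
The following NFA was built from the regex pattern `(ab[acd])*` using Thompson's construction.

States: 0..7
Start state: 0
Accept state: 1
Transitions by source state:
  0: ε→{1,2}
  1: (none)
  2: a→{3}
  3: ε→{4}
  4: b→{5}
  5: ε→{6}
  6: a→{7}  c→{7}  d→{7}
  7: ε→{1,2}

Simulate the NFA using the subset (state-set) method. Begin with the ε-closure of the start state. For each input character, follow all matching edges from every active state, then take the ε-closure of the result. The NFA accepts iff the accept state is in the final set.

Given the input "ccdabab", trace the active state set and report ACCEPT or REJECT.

S₀ = ε-closure({0}) = {0,1,2}
'c' @ 1: {}  — no active states
rest 'cdabab' ignored (set empty)
end set {} — state 1 not in

Answer: REJECT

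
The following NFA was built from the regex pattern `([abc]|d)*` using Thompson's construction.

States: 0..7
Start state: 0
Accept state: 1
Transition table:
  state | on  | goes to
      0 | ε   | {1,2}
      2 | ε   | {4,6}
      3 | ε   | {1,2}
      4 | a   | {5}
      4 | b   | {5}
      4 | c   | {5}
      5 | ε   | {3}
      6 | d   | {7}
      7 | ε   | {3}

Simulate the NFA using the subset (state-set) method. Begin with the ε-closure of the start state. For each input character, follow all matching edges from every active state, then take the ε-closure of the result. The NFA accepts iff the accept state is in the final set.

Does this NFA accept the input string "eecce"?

initial (ε-close {0}): {0,1,2,4,6}
'e' @ 1: {}  — dead — no transitions
rest 'ecce' ignored (set empty)
end set {} — state 1 not in

Answer: REJECT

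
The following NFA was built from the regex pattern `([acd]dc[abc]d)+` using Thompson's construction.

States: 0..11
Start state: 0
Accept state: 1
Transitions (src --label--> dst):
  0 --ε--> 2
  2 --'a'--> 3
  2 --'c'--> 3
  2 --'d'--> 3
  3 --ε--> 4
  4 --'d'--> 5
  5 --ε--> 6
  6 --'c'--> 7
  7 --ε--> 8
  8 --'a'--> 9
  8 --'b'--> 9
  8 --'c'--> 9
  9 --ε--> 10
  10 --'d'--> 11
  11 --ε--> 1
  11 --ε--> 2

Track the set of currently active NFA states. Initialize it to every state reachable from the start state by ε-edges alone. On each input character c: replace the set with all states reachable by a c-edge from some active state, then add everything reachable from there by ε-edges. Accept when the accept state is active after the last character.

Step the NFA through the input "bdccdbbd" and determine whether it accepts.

S₀ = ε-closure({0}) = {0,2}
'b' @ 1: {}  — no active states
rest 'dccdbbd' ignored (set empty)
final: {}; accept 1 not in set

Answer: REJECT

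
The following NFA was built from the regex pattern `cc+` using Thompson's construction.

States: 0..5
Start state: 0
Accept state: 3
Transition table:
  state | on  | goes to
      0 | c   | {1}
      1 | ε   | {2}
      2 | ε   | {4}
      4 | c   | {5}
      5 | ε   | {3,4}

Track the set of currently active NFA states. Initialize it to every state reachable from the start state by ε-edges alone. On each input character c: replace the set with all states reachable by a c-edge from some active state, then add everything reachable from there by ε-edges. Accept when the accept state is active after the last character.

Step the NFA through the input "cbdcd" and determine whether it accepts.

Answer: REJECT

Trace:
initial (ε-close {0}): {0}
'c' @ 1: {1,2,4}
'b' @ 2: {}  — no active states
rest 'dcd' ignored (set empty)
end set {} — state 3 not in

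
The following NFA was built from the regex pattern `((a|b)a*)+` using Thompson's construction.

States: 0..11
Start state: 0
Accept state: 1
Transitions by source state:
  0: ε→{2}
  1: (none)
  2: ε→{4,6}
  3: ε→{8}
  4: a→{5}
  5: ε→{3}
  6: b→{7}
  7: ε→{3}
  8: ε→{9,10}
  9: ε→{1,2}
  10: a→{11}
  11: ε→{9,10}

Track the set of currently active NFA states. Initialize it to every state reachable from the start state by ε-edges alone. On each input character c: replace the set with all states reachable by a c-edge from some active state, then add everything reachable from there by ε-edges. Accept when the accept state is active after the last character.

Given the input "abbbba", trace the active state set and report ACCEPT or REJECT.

initial (ε-close {0}): {0,2,4,6}
'a' @ 1: {1,2,3,4,5,6,8,9,10}  ✓accept
'b' @ 2: {1,2,3,4,6,7,8,9,10}  ✓accept
'b' @ 3: {1,2,3,4,6,7,8,9,10}  ✓accept
'b' @ 4: {1,2,3,4,6,7,8,9,10}  ✓accept
'b' @ 5: {1,2,3,4,6,7,8,9,10}  ✓accept
'a' @ 6: {1,2,3,4,5,6,8,9,10,11}  ✓accept
after full input: {1,2,3,4,5,6,8,9,10,11}  (accept=1 in)

Answer: ACCEPT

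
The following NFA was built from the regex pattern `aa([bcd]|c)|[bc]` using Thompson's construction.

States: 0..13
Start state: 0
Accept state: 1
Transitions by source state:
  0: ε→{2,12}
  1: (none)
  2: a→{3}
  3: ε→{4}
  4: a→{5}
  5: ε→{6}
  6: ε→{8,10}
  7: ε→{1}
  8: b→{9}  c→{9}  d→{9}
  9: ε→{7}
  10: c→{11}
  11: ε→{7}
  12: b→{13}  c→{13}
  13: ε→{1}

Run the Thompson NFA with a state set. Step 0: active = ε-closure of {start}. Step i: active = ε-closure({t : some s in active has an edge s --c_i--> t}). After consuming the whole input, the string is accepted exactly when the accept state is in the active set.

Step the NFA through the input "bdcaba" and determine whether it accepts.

initial (ε-close {0}): {0,2,12}
'b' @ 1: {1,13}  (accept∈set)
'd' @ 2: {}  — no active states
rest 'caba' ignored (set empty)
final: {}; accept 1 not in set

Answer: REJECT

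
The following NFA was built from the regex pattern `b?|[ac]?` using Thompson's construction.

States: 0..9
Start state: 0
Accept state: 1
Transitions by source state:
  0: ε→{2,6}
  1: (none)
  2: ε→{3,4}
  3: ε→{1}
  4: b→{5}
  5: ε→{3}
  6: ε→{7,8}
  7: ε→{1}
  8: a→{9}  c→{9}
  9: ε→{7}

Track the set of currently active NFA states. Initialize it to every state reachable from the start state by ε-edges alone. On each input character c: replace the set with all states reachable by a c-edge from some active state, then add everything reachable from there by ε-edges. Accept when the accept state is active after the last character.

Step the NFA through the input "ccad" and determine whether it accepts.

Answer: REJECT

Derivation:
initial (ε-close {0}): {0,1,2,3,4,6,7,8}
'c' @ 1: {1,7,9}  [accepting]
'c' @ 2: {}  — dead — no transitions
rest 'ad' ignored (set empty)
final: {}; accept 1 not in set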